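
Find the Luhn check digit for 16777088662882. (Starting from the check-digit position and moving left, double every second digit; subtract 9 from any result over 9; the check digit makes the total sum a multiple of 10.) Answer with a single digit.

2

Partial digits right→left: 2 8 8 2 6 6 8 8 0 7 7 7 6 1
Double every second digit counting from the check-digit position (so the 1st, 3rd, 5th, ... of the partial from the right).
  doubled (with −9 where >9): 4 7 3 7 0 5 3 → sum 29
  kept as-is: 8 2 6 8 7 7 1 → sum 39
Total = 29 + 39 = 68.
Check digit = (10 − (68 mod 10)) mod 10 = 2.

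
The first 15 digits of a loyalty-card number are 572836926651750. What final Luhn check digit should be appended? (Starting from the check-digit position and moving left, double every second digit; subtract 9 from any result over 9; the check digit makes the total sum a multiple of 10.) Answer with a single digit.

6

Partial digits right→left: 0 5 7 1 5 6 6 2 9 6 3 8 2 7 5
Double every second digit counting from the check-digit position (so the 1st, 3rd, 5th, ... of the partial from the right).
  doubled (with −9 where >9): 0 5 1 3 9 6 4 1 → sum 29
  kept as-is: 5 1 6 2 6 8 7 → sum 35
Total = 29 + 35 = 64.
Check digit = (10 − (64 mod 10)) mod 10 = 6.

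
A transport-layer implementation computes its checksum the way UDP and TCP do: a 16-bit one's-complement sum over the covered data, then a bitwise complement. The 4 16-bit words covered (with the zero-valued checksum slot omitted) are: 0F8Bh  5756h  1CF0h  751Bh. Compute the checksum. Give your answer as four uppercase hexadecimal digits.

One's-complement addition (fold any carry out of bit 15 back into bit 0):
  0x0F8B + 0x5756 = 0x066E1
  0x66E1 + 0x1CF0 = 0x083D1
  0x83D1 + 0x751B = 0x0F8EC
One's-complement sum = 0xF8EC.
Checksum = ~0xF8EC & 0xFFFF = 0x0713.

0713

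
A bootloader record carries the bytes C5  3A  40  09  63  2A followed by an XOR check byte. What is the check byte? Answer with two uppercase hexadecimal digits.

XOR the bytes together:
  start with 0xC5
  0xC5 ⊕ 0x3A = 0xFF
  0xFF ⊕ 0x40 = 0xBF
  0xBF ⊕ 0x09 = 0xB6
  0xB6 ⊕ 0x63 = 0xD5
  0xD5 ⊕ 0x2A = 0xFF

FF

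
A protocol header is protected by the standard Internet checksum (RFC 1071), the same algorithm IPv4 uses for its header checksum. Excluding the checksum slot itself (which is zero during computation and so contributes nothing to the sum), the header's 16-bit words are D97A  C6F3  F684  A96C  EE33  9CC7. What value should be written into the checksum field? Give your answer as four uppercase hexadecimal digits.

One's-complement addition (fold any carry out of bit 15 back into bit 0):
  0xD97A + 0xC6F3 = 0x1A06D → wrap carry → 0xA06E
  0xA06E + 0xF684 = 0x196F2 → wrap carry → 0x96F3
  0x96F3 + 0xA96C = 0x1405F → wrap carry → 0x4060
  0x4060 + 0xEE33 = 0x12E93 → wrap carry → 0x2E94
  0x2E94 + 0x9CC7 = 0x0CB5B
One's-complement sum = 0xCB5B.
Checksum = ~0xCB5B & 0xFFFF = 0x34A4.

34A4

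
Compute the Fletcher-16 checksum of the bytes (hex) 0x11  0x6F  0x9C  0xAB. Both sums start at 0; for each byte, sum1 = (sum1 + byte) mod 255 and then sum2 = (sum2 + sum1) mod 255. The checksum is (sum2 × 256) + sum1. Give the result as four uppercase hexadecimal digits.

77C8

Running sums (mod 255):
  after byte 0 (0x11): sum1=17, sum2=17
  after byte 1 (0x6F): sum1=128, sum2=145
  after byte 2 (0x9C): sum1=29, sum2=174
  after byte 3 (0xAB): sum1=200, sum2=119
Checksum = sum2·256 + sum1 = 119·256 + 200 = 30664 = 0x77C8.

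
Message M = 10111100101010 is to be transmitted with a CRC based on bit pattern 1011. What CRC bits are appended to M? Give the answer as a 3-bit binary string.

Append 3 zeros: 10111100101010000. Divide by 1011 (XOR where the leading bit is 1):
  pos 0: 1011 XOR 1011 = 0000
  pos 4: 1100 XOR 1011 = 0111
  pos 5: 1111 XOR 1011 = 0100
  pos 6: 1000 XOR 1011 = 0011
  pos 8: 1110 XOR 1011 = 0101
  pos 9: 1011 XOR 1011 = 0000
Remainder (last 3 bits) = 000. This is the CRC / FCS.

000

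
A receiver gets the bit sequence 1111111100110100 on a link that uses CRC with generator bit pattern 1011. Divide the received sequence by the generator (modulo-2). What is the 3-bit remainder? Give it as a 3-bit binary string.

111

Modulo-2 division of 1111111100110100 by 1011:
  pos 0: 1111 XOR 1011 = 0100
  pos 1: 1001 XOR 1011 = 0010
  pos 3: 1011 XOR 1011 = 0000
  pos 7: 1001 XOR 1011 = 0010
  pos 9: 1010 XOR 1011 = 0001
  pos 12: 1100 XOR 1011 = 0111
Remainder = 111 (nonzero — an error is detected).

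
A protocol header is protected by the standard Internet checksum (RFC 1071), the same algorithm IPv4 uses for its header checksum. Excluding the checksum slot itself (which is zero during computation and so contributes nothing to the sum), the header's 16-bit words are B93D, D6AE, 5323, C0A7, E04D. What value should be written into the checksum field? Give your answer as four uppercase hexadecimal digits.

One's-complement addition (fold any carry out of bit 15 back into bit 0):
  0xB93D + 0xD6AE = 0x18FEB → wrap carry → 0x8FEC
  0x8FEC + 0x5323 = 0x0E30F
  0xE30F + 0xC0A7 = 0x1A3B6 → wrap carry → 0xA3B7
  0xA3B7 + 0xE04D = 0x18404 → wrap carry → 0x8405
One's-complement sum = 0x8405.
Checksum = ~0x8405 & 0xFFFF = 0x7BFA.

7BFA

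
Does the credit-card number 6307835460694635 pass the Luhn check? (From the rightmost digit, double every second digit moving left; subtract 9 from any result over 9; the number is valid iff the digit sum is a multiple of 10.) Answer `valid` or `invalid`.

invalid

From the right, keep odd positions and double even positions (subtract 9 from any doubled value over 9):
  doubled (positions 2,4,...): 6 8 3 3 1 7 0 3 → sum 31
  kept (positions 1,3,...): 5 6 9 0 4 3 7 3 → sum 37
Total = 68.
68 mod 10 = 8, so the number is invalid.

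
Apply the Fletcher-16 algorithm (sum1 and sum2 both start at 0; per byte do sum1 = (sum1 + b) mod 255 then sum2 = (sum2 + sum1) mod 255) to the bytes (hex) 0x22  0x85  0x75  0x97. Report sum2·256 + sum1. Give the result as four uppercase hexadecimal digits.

9BB4

Running sums (mod 255):
  after byte 0 (0x22): sum1=34, sum2=34
  after byte 1 (0x85): sum1=167, sum2=201
  after byte 2 (0x75): sum1=29, sum2=230
  after byte 3 (0x97): sum1=180, sum2=155
Checksum = sum2·256 + sum1 = 155·256 + 180 = 39860 = 0x9BB4.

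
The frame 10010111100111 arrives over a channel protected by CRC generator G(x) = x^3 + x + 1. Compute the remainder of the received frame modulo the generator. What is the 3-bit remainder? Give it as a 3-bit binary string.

000

Modulo-2 division of 10010111100111 by 1011:
  pos 0: 1001 XOR 1011 = 0010
  pos 2: 1001 XOR 1011 = 0010
  pos 4: 1011 XOR 1011 = 0000
  pos 8: 1001 XOR 1011 = 0010
  pos 10: 1011 XOR 1011 = 0000
Remainder = 000 (zero — the frame passes the CRC check).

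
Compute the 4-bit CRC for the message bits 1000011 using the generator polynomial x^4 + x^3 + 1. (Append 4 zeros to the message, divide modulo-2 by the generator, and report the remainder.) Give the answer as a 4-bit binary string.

Append 4 zeros: 10000110000. Divide by 11001 (XOR where the leading bit is 1):
  pos 0: 10000 XOR 11001 = 01001
  pos 1: 10011 XOR 11001 = 01010
  pos 2: 10101 XOR 11001 = 01100
  pos 3: 11000 XOR 11001 = 00001
Remainder (last 4 bits) = 1000. This is the CRC / FCS.

1000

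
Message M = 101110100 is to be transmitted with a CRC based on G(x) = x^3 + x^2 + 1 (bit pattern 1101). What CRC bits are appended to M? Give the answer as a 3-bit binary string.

011

Append 3 zeros: 101110100000. Divide by 1101 (XOR where the leading bit is 1):
  pos 0: 1011 XOR 1101 = 0110
  pos 1: 1101 XOR 1101 = 0000
  pos 6: 1000 XOR 1101 = 0101
  pos 7: 1010 XOR 1101 = 0111
  pos 8: 1110 XOR 1101 = 0011
Remainder (last 3 bits) = 011. This is the CRC / FCS.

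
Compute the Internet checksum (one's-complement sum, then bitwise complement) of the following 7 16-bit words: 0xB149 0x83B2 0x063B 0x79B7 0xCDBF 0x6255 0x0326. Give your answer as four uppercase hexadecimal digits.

17D6

One's-complement addition (fold any carry out of bit 15 back into bit 0):
  0xB149 + 0x83B2 = 0x134FB → wrap carry → 0x34FC
  0x34FC + 0x063B = 0x03B37
  0x3B37 + 0x79B7 = 0x0B4EE
  0xB4EE + 0xCDBF = 0x182AD → wrap carry → 0x82AE
  0x82AE + 0x6255 = 0x0E503
  0xE503 + 0x0326 = 0x0E829
One's-complement sum = 0xE829.
Checksum = ~0xE829 & 0xFFFF = 0x17D6.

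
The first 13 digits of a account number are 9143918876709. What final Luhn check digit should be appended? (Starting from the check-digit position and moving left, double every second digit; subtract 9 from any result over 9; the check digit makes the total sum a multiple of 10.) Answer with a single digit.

Partial digits right→left: 9 0 7 6 7 8 8 1 9 3 4 1 9
Double every second digit counting from the check-digit position (so the 1st, 3rd, 5th, ... of the partial from the right).
  doubled (with −9 where >9): 9 5 5 7 9 8 9 → sum 52
  kept as-is: 0 6 8 1 3 1 → sum 19
Total = 52 + 19 = 71.
Check digit = (10 − (71 mod 10)) mod 10 = 9.

9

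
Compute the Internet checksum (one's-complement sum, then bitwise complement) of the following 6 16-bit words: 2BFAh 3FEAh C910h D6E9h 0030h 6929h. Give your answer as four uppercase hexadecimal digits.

8AC7

One's-complement addition (fold any carry out of bit 15 back into bit 0):
  0x2BFA + 0x3FEA = 0x06BE4
  0x6BE4 + 0xC910 = 0x134F4 → wrap carry → 0x34F5
  0x34F5 + 0xD6E9 = 0x10BDE → wrap carry → 0x0BDF
  0x0BDF + 0x0030 = 0x00C0F
  0x0C0F + 0x6929 = 0x07538
One's-complement sum = 0x7538.
Checksum = ~0x7538 & 0xFFFF = 0x8AC7.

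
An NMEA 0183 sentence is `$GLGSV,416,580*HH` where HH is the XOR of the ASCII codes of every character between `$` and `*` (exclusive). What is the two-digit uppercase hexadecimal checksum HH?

XOR the ASCII codes of the payload characters:
  'G' = 0x47 → acc = 0x47
  'L' = 0x4C → acc = 0x0B
  'G' = 0x47 → acc = 0x4C
  'S' = 0x53 → acc = 0x1F
  'V' = 0x56 → acc = 0x49
  ',' = 0x2C → acc = 0x65
  '4' = 0x34 → acc = 0x51
  '1' = 0x31 → acc = 0x60
  '6' = 0x36 → acc = 0x56
  ',' = 0x2C → acc = 0x7A
  '5' = 0x35 → acc = 0x4F
  '8' = 0x38 → acc = 0x77
  '0' = 0x30 → acc = 0x47
Checksum = 0x47.

47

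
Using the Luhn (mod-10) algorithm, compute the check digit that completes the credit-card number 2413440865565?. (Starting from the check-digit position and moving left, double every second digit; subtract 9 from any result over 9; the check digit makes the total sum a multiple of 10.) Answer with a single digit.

1

Partial digits right→left: 5 6 5 5 6 8 0 4 4 3 1 4 2
Double every second digit counting from the check-digit position (so the 1st, 3rd, 5th, ... of the partial from the right).
  doubled (with −9 where >9): 1 1 3 0 8 2 4 → sum 19
  kept as-is: 6 5 8 4 3 4 → sum 30
Total = 19 + 30 = 49.
Check digit = (10 − (49 mod 10)) mod 10 = 1.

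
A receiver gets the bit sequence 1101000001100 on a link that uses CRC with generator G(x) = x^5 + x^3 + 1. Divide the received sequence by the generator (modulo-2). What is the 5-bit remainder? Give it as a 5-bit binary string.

Modulo-2 division of 1101000001100 by 101001:
  pos 0: 110100 XOR 101001 = 011101
  pos 1: 111010 XOR 101001 = 010011
  pos 2: 100110 XOR 101001 = 001111
  pos 4: 111101 XOR 101001 = 010100
  pos 5: 101001 XOR 101001 = 000000
Remainder = 00000 (zero — the frame passes the CRC check).

00000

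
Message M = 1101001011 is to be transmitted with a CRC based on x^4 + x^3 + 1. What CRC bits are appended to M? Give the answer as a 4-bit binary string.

Append 4 zeros: 11010010110000. Divide by 11001 (XOR where the leading bit is 1):
  pos 0: 11010 XOR 11001 = 00011
  pos 3: 11010 XOR 11001 = 00011
  pos 6: 11110 XOR 11001 = 00111
  pos 8: 11100 XOR 11001 = 00101
Remainder (last 4 bits) = 1010. This is the CRC / FCS.

1010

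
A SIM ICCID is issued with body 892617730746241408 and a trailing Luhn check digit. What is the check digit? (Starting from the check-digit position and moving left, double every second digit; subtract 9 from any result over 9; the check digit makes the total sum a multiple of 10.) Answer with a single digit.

Partial digits right→left: 8 0 4 1 4 2 6 4 7 0 3 7 7 1 6 2 9 8
Double every second digit counting from the check-digit position (so the 1st, 3rd, 5th, ... of the partial from the right).
  doubled (with −9 where >9): 7 8 8 3 5 6 5 3 9 → sum 54
  kept as-is: 0 1 2 4 0 7 1 2 8 → sum 25
Total = 54 + 25 = 79.
Check digit = (10 − (79 mod 10)) mod 10 = 1.

1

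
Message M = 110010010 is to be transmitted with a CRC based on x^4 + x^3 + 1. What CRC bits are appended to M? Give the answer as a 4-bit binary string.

1011

Append 4 zeros: 1100100100000. Divide by 11001 (XOR where the leading bit is 1):
  pos 0: 11001 XOR 11001 = 00000
  pos 7: 10000 XOR 11001 = 01001
  pos 8: 10010 XOR 11001 = 01011
Remainder (last 4 bits) = 1011. This is the CRC / FCS.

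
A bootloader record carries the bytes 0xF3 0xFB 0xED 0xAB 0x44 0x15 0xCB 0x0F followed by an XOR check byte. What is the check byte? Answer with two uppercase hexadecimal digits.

XOR the bytes together:
  start with 0xF3
  0xF3 ⊕ 0xFB = 0x08
  0x08 ⊕ 0xED = 0xE5
  0xE5 ⊕ 0xAB = 0x4E
  0x4E ⊕ 0x44 = 0x0A
  0x0A ⊕ 0x15 = 0x1F
  0x1F ⊕ 0xCB = 0xD4
  0xD4 ⊕ 0x0F = 0xDB

DB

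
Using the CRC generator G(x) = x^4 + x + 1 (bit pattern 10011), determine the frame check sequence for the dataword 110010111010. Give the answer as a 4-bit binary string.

Append 4 zeros: 1100101110100000. Divide by 10011 (XOR where the leading bit is 1):
  pos 0: 11001 XOR 10011 = 01010
  pos 1: 10100 XOR 10011 = 00111
  pos 3: 11111 XOR 10011 = 01100
  pos 4: 11001 XOR 10011 = 01010
  pos 5: 10100 XOR 10011 = 00111
  pos 7: 11110 XOR 10011 = 01101
  pos 8: 11010 XOR 10011 = 01001
  pos 9: 10010 XOR 10011 = 00001
Remainder (last 4 bits) = 0100. This is the CRC / FCS.

0100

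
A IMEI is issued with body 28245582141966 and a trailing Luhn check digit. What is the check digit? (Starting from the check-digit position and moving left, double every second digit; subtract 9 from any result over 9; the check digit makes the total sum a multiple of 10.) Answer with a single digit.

5

Partial digits right→left: 6 6 9 1 4 1 2 8 5 5 4 2 8 2
Double every second digit counting from the check-digit position (so the 1st, 3rd, 5th, ... of the partial from the right).
  doubled (with −9 where >9): 3 9 8 4 1 8 7 → sum 40
  kept as-is: 6 1 1 8 5 2 2 → sum 25
Total = 40 + 25 = 65.
Check digit = (10 − (65 mod 10)) mod 10 = 5.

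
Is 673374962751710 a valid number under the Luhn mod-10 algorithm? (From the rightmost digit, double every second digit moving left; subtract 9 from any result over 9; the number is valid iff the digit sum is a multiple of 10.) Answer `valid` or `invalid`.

From the right, keep odd positions and double even positions (subtract 9 from any doubled value over 9):
  doubled (positions 2,4,...): 2 2 5 3 8 6 5 → sum 31
  kept (positions 1,3,...): 0 7 5 2 9 7 3 6 → sum 39
Total = 70.
70 mod 10 = 0, so the number is valid.

valid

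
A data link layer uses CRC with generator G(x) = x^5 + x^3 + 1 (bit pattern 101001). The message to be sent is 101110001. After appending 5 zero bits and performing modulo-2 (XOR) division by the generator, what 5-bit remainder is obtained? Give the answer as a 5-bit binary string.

11101

Append 5 zeros: 10111000100000. Divide by 101001 (XOR where the leading bit is 1):
  pos 0: 101110 XOR 101001 = 000111
  pos 3: 111001 XOR 101001 = 010000
  pos 4: 100000 XOR 101001 = 001001
  pos 6: 100100 XOR 101001 = 001101
  pos 8: 110100 XOR 101001 = 011101
Remainder (last 5 bits) = 11101. This is the CRC / FCS.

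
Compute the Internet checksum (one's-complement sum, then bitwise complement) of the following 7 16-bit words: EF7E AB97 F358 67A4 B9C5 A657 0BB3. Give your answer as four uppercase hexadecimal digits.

One's-complement addition (fold any carry out of bit 15 back into bit 0):
  0xEF7E + 0xAB97 = 0x19B15 → wrap carry → 0x9B16
  0x9B16 + 0xF358 = 0x18E6E → wrap carry → 0x8E6F
  0x8E6F + 0x67A4 = 0x0F613
  0xF613 + 0xB9C5 = 0x1AFD8 → wrap carry → 0xAFD9
  0xAFD9 + 0xA657 = 0x15630 → wrap carry → 0x5631
  0x5631 + 0x0BB3 = 0x061E4
One's-complement sum = 0x61E4.
Checksum = ~0x61E4 & 0xFFFF = 0x9E1B.

9E1B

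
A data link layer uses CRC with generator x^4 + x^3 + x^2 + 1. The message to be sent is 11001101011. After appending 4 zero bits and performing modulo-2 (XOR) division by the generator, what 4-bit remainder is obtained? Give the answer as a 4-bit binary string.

1000

Append 4 zeros: 110011010110000. Divide by 11101 (XOR where the leading bit is 1):
  pos 0: 11001 XOR 11101 = 00100
  pos 2: 10010 XOR 11101 = 01111
  pos 3: 11111 XOR 11101 = 00010
  pos 6: 10011 XOR 11101 = 01110
  pos 7: 11100 XOR 11101 = 00001
Remainder (last 4 bits) = 1000. This is the CRC / FCS.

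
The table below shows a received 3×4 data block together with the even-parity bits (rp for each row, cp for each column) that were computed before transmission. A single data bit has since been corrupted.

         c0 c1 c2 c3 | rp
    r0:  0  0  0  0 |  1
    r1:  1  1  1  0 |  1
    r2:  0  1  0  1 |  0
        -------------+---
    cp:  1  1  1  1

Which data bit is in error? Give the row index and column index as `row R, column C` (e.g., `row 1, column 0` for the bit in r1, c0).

Recompute each row's even parity and compare to rp:
  r0: data parity 0, sent rp 1 → mismatch
  r1: data parity 1, sent rp 1 → ok
  r2: data parity 0, sent rp 0 → ok
Recompute each column's even parity and compare to cp:
  c0: data parity 1, sent cp 1 → ok
  c1: data parity 0, sent cp 1 → mismatch
  c2: data parity 1, sent cp 1 → ok
  c3: data parity 1, sent cp 1 → ok
Exactly one row (r0) and one column (c1) fail → the flipped bit is at their intersection.

row 0, column 1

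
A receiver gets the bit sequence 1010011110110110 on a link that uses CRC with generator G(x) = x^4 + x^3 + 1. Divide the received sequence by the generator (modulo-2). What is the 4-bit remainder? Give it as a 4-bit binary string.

0101

Modulo-2 division of 1010011110110110 by 11001:
  pos 0: 10100 XOR 11001 = 01101
  pos 1: 11011 XOR 11001 = 00010
  pos 4: 10111 XOR 11001 = 01110
  pos 5: 11100 XOR 11001 = 00101
  pos 7: 10111 XOR 11001 = 01110
  pos 8: 11100 XOR 11001 = 00101
  pos 10: 10111 XOR 11001 = 01110
  pos 11: 11100 XOR 11001 = 00101
Remainder = 0101 (nonzero — an error is detected).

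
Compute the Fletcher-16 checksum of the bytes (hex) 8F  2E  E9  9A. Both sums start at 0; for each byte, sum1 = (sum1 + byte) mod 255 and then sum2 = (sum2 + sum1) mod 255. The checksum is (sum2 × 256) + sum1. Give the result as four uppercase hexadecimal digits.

3742

Running sums (mod 255):
  after byte 0 (8F): sum1=143, sum2=143
  after byte 1 (2E): sum1=189, sum2=77
  after byte 2 (E9): sum1=167, sum2=244
  after byte 3 (9A): sum1=66, sum2=55
Checksum = sum2·256 + sum1 = 55·256 + 66 = 14146 = 0x3742.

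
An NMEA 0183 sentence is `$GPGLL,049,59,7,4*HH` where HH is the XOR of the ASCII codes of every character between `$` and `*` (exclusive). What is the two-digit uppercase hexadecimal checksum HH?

62

XOR the ASCII codes of the payload characters:
  'G' = 0x47 → acc = 0x47
  'P' = 0x50 → acc = 0x17
  'G' = 0x47 → acc = 0x50
  'L' = 0x4C → acc = 0x1C
  'L' = 0x4C → acc = 0x50
  ',' = 0x2C → acc = 0x7C
  '0' = 0x30 → acc = 0x4C
  '4' = 0x34 → acc = 0x78
  '9' = 0x39 → acc = 0x41
  ',' = 0x2C → acc = 0x6D
  '5' = 0x35 → acc = 0x58
  '9' = 0x39 → acc = 0x61
  ',' = 0x2C → acc = 0x4D
  '7' = 0x37 → acc = 0x7A
  ',' = 0x2C → acc = 0x56
  '4' = 0x34 → acc = 0x62
Checksum = 0x62.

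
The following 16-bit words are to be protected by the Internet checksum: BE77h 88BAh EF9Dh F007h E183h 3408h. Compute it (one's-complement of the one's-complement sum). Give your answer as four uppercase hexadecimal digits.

One's-complement addition (fold any carry out of bit 15 back into bit 0):
  0xBE77 + 0x88BA = 0x14731 → wrap carry → 0x4732
  0x4732 + 0xEF9D = 0x136CF → wrap carry → 0x36D0
  0x36D0 + 0xF007 = 0x126D7 → wrap carry → 0x26D8
  0x26D8 + 0xE183 = 0x1085B → wrap carry → 0x085C
  0x085C + 0x3408 = 0x03C64
One's-complement sum = 0x3C64.
Checksum = ~0x3C64 & 0xFFFF = 0xC39B.

C39B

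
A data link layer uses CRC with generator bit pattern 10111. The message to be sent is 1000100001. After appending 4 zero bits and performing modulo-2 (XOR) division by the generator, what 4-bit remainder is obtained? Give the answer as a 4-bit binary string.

1000

Append 4 zeros: 10001000010000. Divide by 10111 (XOR where the leading bit is 1):
  pos 0: 10001 XOR 10111 = 00110
  pos 2: 11000 XOR 10111 = 01111
  pos 3: 11110 XOR 10111 = 01001
  pos 4: 10010 XOR 10111 = 00101
  pos 6: 10110 XOR 10111 = 00001
Remainder (last 4 bits) = 1000. This is the CRC / FCS.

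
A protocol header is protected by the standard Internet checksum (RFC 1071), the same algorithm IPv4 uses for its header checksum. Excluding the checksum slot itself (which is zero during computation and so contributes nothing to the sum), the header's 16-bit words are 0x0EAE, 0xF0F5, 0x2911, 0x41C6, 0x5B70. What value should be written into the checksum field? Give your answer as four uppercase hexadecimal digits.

One's-complement addition (fold any carry out of bit 15 back into bit 0):
  0x0EAE + 0xF0F5 = 0x0FFA3
  0xFFA3 + 0x2911 = 0x128B4 → wrap carry → 0x28B5
  0x28B5 + 0x41C6 = 0x06A7B
  0x6A7B + 0x5B70 = 0x0C5EB
One's-complement sum = 0xC5EB.
Checksum = ~0xC5EB & 0xFFFF = 0x3A14.

3A14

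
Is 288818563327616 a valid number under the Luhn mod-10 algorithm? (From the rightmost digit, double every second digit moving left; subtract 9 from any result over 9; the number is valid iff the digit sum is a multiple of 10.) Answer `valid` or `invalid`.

valid

From the right, keep odd positions and double even positions (subtract 9 from any doubled value over 9):
  doubled (positions 2,4,...): 2 5 6 3 7 7 7 → sum 37
  kept (positions 1,3,...): 6 6 2 3 5 1 8 2 → sum 33
Total = 70.
70 mod 10 = 0, so the number is valid.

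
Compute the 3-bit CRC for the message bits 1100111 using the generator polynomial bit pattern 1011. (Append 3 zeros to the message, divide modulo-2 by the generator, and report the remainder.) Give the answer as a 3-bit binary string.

Append 3 zeros: 1100111000. Divide by 1011 (XOR where the leading bit is 1):
  pos 0: 1100 XOR 1011 = 0111
  pos 1: 1111 XOR 1011 = 0100
  pos 2: 1001 XOR 1011 = 0010
  pos 4: 1010 XOR 1011 = 0001
Remainder (last 3 bits) = 100. This is the CRC / FCS.

100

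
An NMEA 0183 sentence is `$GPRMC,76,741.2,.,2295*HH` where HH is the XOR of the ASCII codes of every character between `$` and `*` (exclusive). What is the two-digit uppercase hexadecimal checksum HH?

XOR the ASCII codes of the payload characters:
  'G' = 0x47 → acc = 0x47
  'P' = 0x50 → acc = 0x17
  'R' = 0x52 → acc = 0x45
  'M' = 0x4D → acc = 0x08
  'C' = 0x43 → acc = 0x4B
  ',' = 0x2C → acc = 0x67
  '7' = 0x37 → acc = 0x50
  '6' = 0x36 → acc = 0x66
  ',' = 0x2C → acc = 0x4A
  '7' = 0x37 → acc = 0x7D
  '4' = 0x34 → acc = 0x49
  '1' = 0x31 → acc = 0x78
  '.' = 0x2E → acc = 0x56
  '2' = 0x32 → acc = 0x64
  ',' = 0x2C → acc = 0x48
  '.' = 0x2E → acc = 0x66
  ',' = 0x2C → acc = 0x4A
  '2' = 0x32 → acc = 0x78
  '2' = 0x32 → acc = 0x4A
  '9' = 0x39 → acc = 0x73
  '5' = 0x35 → acc = 0x46
Checksum = 0x46.

46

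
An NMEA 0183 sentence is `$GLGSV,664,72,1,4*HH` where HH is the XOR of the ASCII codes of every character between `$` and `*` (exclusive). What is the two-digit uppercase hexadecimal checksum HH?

7D

XOR the ASCII codes of the payload characters:
  'G' = 0x47 → acc = 0x47
  'L' = 0x4C → acc = 0x0B
  'G' = 0x47 → acc = 0x4C
  'S' = 0x53 → acc = 0x1F
  'V' = 0x56 → acc = 0x49
  ',' = 0x2C → acc = 0x65
  '6' = 0x36 → acc = 0x53
  '6' = 0x36 → acc = 0x65
  '4' = 0x34 → acc = 0x51
  ',' = 0x2C → acc = 0x7D
  '7' = 0x37 → acc = 0x4A
  '2' = 0x32 → acc = 0x78
  ',' = 0x2C → acc = 0x54
  '1' = 0x31 → acc = 0x65
  ',' = 0x2C → acc = 0x49
  '4' = 0x34 → acc = 0x7D
Checksum = 0x7D.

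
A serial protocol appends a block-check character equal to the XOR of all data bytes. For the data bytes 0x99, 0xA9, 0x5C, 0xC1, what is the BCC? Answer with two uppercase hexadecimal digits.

AD

XOR the bytes together:
  start with 0x99
  0x99 ⊕ 0xA9 = 0x30
  0x30 ⊕ 0x5C = 0x6C
  0x6C ⊕ 0xC1 = 0xAD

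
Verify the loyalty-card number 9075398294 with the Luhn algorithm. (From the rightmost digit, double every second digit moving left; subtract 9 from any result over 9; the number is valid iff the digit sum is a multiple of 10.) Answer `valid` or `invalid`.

From the right, keep odd positions and double even positions (subtract 9 from any doubled value over 9):
  doubled (positions 2,4,...): 9 7 6 5 9 → sum 36
  kept (positions 1,3,...): 4 2 9 5 0 → sum 20
Total = 56.
56 mod 10 = 6, so the number is invalid.

invalid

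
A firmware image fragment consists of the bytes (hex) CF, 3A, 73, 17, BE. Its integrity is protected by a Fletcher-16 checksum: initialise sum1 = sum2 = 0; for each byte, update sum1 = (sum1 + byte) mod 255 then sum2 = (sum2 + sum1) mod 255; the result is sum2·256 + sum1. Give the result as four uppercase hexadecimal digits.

Running sums (mod 255):
  after byte 0 (CF): sum1=207, sum2=207
  after byte 1 (3A): sum1=10, sum2=217
  after byte 2 (73): sum1=125, sum2=87
  after byte 3 (17): sum1=148, sum2=235
  after byte 4 (BE): sum1=83, sum2=63
Checksum = sum2·256 + sum1 = 63·256 + 83 = 16211 = 0x3F53.

3F53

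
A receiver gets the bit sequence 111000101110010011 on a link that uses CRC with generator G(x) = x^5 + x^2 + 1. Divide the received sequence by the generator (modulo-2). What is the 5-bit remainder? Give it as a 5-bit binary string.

00000

Modulo-2 division of 111000101110010011 by 100101:
  pos 0: 111000 XOR 100101 = 011101
  pos 1: 111011 XOR 100101 = 011110
  pos 2: 111100 XOR 100101 = 011001
  pos 3: 110011 XOR 100101 = 010110
  pos 4: 101101 XOR 100101 = 001000
  pos 6: 100010 XOR 100101 = 000111
  pos 9: 111010 XOR 100101 = 011111
  pos 10: 111110 XOR 100101 = 011011
  pos 11: 110111 XOR 100101 = 010010
  pos 12: 100101 XOR 100101 = 000000
Remainder = 00000 (zero — the frame passes the CRC check).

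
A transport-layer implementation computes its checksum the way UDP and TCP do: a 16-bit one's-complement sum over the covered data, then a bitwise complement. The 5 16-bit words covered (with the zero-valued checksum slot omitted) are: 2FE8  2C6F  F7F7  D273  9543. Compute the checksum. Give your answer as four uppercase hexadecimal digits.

43F9

One's-complement addition (fold any carry out of bit 15 back into bit 0):
  0x2FE8 + 0x2C6F = 0x05C57
  0x5C57 + 0xF7F7 = 0x1544E → wrap carry → 0x544F
  0x544F + 0xD273 = 0x126C2 → wrap carry → 0x26C3
  0x26C3 + 0x9543 = 0x0BC06
One's-complement sum = 0xBC06.
Checksum = ~0xBC06 & 0xFFFF = 0x43F9.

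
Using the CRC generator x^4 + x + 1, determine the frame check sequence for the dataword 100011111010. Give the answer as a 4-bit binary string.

Append 4 zeros: 1000111110100000. Divide by 10011 (XOR where the leading bit is 1):
  pos 0: 10001 XOR 10011 = 00010
  pos 3: 10111 XOR 10011 = 00100
  pos 5: 10010 XOR 10011 = 00001
  pos 9: 11000 XOR 10011 = 01011
  pos 10: 10110 XOR 10011 = 00101
Remainder (last 4 bits) = 1010. This is the CRC / FCS.

1010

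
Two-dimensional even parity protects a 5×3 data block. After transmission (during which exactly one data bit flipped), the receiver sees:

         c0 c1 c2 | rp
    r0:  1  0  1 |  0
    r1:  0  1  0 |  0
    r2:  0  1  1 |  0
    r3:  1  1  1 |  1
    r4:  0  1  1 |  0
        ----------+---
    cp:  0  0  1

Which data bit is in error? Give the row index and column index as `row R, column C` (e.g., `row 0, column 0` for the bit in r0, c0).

row 1, column 2

Recompute each row's even parity and compare to rp:
  r0: data parity 0, sent rp 0 → ok
  r1: data parity 1, sent rp 0 → mismatch
  r2: data parity 0, sent rp 0 → ok
  r3: data parity 1, sent rp 1 → ok
  r4: data parity 0, sent rp 0 → ok
Recompute each column's even parity and compare to cp:
  c0: data parity 0, sent cp 0 → ok
  c1: data parity 0, sent cp 0 → ok
  c2: data parity 0, sent cp 1 → mismatch
Exactly one row (r1) and one column (c2) fail → the flipped bit is at their intersection.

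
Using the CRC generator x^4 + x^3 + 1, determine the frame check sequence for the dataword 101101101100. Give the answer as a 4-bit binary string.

Append 4 zeros: 1011011011000000. Divide by 11001 (XOR where the leading bit is 1):
  pos 0: 10110 XOR 11001 = 01111
  pos 1: 11111 XOR 11001 = 00110
  pos 3: 11010 XOR 11001 = 00011
  pos 6: 11110 XOR 11001 = 00111
  pos 8: 11100 XOR 11001 = 00101
  pos 10: 10100 XOR 11001 = 01101
  pos 11: 11010 XOR 11001 = 00011
Remainder (last 4 bits) = 0011. This is the CRC / FCS.

0011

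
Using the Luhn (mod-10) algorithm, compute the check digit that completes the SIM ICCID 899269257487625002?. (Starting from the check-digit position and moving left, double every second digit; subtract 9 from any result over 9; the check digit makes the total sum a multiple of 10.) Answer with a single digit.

Partial digits right→left: 2 0 0 5 2 6 7 8 4 7 5 2 9 6 2 9 9 8
Double every second digit counting from the check-digit position (so the 1st, 3rd, 5th, ... of the partial from the right).
  doubled (with −9 where >9): 4 0 4 5 8 1 9 4 9 → sum 44
  kept as-is: 0 5 6 8 7 2 6 9 8 → sum 51
Total = 44 + 51 = 95.
Check digit = (10 − (95 mod 10)) mod 10 = 5.

5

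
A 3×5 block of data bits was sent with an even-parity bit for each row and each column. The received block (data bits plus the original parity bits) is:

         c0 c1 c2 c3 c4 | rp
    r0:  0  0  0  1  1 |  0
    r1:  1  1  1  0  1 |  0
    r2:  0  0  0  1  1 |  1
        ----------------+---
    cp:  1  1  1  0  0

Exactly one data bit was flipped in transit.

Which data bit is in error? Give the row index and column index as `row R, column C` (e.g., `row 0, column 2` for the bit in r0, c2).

Recompute each row's even parity and compare to rp:
  r0: data parity 0, sent rp 0 → ok
  r1: data parity 0, sent rp 0 → ok
  r2: data parity 0, sent rp 1 → mismatch
Recompute each column's even parity and compare to cp:
  c0: data parity 1, sent cp 1 → ok
  c1: data parity 1, sent cp 1 → ok
  c2: data parity 1, sent cp 1 → ok
  c3: data parity 0, sent cp 0 → ok
  c4: data parity 1, sent cp 0 → mismatch
Exactly one row (r2) and one column (c4) fail → the flipped bit is at their intersection.

row 2, column 4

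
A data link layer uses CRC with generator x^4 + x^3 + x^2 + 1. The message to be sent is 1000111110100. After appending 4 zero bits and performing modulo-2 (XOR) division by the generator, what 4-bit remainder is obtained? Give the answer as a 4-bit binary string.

Append 4 zeros: 10001111101000000. Divide by 11101 (XOR where the leading bit is 1):
  pos 0: 10001 XOR 11101 = 01100
  pos 1: 11001 XOR 11101 = 00100
  pos 3: 10011 XOR 11101 = 01110
  pos 4: 11101 XOR 11101 = 00000
  pos 10: 10000 XOR 11101 = 01101
  pos 11: 11010 XOR 11101 = 00111
Remainder (last 4 bits) = 1110. This is the CRC / FCS.

1110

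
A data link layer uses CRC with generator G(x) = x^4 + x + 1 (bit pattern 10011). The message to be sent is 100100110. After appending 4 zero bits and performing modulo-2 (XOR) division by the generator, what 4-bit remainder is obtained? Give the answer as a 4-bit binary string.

1111

Append 4 zeros: 1001001100000. Divide by 10011 (XOR where the leading bit is 1):
  pos 0: 10010 XOR 10011 = 00001
  pos 4: 10110 XOR 10011 = 00101
  pos 6: 10100 XOR 10011 = 00111
  pos 8: 11100 XOR 10011 = 01111
Remainder (last 4 bits) = 1111. This is the CRC / FCS.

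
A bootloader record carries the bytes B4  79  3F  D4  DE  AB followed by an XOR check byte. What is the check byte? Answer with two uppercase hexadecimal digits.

53

XOR the bytes together:
  start with 0xB4
  0xB4 ⊕ 0x79 = 0xCD
  0xCD ⊕ 0x3F = 0xF2
  0xF2 ⊕ 0xD4 = 0x26
  0x26 ⊕ 0xDE = 0xF8
  0xF8 ⊕ 0xAB = 0x53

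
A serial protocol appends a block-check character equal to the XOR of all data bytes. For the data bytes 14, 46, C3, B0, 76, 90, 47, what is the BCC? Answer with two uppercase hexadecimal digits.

80

XOR the bytes together:
  start with 0x14
  0x14 ⊕ 0x46 = 0x52
  0x52 ⊕ 0xC3 = 0x91
  0x91 ⊕ 0xB0 = 0x21
  0x21 ⊕ 0x76 = 0x57
  0x57 ⊕ 0x90 = 0xC7
  0xC7 ⊕ 0x47 = 0x80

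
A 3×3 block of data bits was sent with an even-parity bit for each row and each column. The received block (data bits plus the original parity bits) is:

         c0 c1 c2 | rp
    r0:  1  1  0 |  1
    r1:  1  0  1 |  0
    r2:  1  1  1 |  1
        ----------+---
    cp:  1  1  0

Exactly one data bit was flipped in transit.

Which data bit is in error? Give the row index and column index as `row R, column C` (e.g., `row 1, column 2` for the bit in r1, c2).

row 0, column 1

Recompute each row's even parity and compare to rp:
  r0: data parity 0, sent rp 1 → mismatch
  r1: data parity 0, sent rp 0 → ok
  r2: data parity 1, sent rp 1 → ok
Recompute each column's even parity and compare to cp:
  c0: data parity 1, sent cp 1 → ok
  c1: data parity 0, sent cp 1 → mismatch
  c2: data parity 0, sent cp 0 → ok
Exactly one row (r0) and one column (c1) fail → the flipped bit is at their intersection.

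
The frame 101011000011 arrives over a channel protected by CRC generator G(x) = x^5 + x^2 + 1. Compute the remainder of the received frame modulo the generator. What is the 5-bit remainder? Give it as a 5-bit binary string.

Modulo-2 division of 101011000011 by 100101:
  pos 0: 101011 XOR 100101 = 001110
  pos 2: 111000 XOR 100101 = 011101
  pos 3: 111010 XOR 100101 = 011111
  pos 4: 111110 XOR 100101 = 011011
  pos 5: 110111 XOR 100101 = 010010
  pos 6: 100101 XOR 100101 = 000000
Remainder = 00000 (zero — the frame passes the CRC check).

00000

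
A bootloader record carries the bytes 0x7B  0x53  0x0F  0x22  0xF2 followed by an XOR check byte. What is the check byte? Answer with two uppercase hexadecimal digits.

F7

XOR the bytes together:
  start with 0x7B
  0x7B ⊕ 0x53 = 0x28
  0x28 ⊕ 0x0F = 0x27
  0x27 ⊕ 0x22 = 0x05
  0x05 ⊕ 0xF2 = 0xF7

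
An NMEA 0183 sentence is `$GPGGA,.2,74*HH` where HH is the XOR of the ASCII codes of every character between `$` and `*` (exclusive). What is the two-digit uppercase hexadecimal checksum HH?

49

XOR the ASCII codes of the payload characters:
  'G' = 0x47 → acc = 0x47
  'P' = 0x50 → acc = 0x17
  'G' = 0x47 → acc = 0x50
  'G' = 0x47 → acc = 0x17
  'A' = 0x41 → acc = 0x56
  ',' = 0x2C → acc = 0x7A
  '.' = 0x2E → acc = 0x54
  '2' = 0x32 → acc = 0x66
  ',' = 0x2C → acc = 0x4A
  '7' = 0x37 → acc = 0x7D
  '4' = 0x34 → acc = 0x49
Checksum = 0x49.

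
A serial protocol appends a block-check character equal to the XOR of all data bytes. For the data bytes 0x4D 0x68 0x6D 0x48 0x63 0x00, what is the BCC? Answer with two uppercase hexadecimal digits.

XOR the bytes together:
  start with 0x4D
  0x4D ⊕ 0x68 = 0x25
  0x25 ⊕ 0x6D = 0x48
  0x48 ⊕ 0x48 = 0x00
  0x00 ⊕ 0x63 = 0x63
  0x63 ⊕ 0x00 = 0x63

63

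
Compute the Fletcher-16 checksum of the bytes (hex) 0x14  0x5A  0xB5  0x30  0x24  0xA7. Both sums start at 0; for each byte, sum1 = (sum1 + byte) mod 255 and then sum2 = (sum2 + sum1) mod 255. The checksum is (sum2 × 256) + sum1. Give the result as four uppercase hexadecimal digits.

9320

Running sums (mod 255):
  after byte 0 (0x14): sum1=20, sum2=20
  after byte 1 (0x5A): sum1=110, sum2=130
  after byte 2 (0xB5): sum1=36, sum2=166
  after byte 3 (0x30): sum1=84, sum2=250
  after byte 4 (0x24): sum1=120, sum2=115
  after byte 5 (0xA7): sum1=32, sum2=147
Checksum = sum2·256 + sum1 = 147·256 + 32 = 37664 = 0x9320.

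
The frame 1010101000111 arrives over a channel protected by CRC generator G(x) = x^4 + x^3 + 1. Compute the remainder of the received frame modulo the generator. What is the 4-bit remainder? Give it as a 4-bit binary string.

Modulo-2 division of 1010101000111 by 11001:
  pos 0: 10101 XOR 11001 = 01100
  pos 1: 11000 XOR 11001 = 00001
  pos 5: 11000 XOR 11001 = 00001
Remainder = 1111 (nonzero — an error is detected).

1111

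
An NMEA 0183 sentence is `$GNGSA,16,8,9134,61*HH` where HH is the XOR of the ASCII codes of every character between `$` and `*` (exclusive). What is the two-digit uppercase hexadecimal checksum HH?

6B

XOR the ASCII codes of the payload characters:
  'G' = 0x47 → acc = 0x47
  'N' = 0x4E → acc = 0x09
  'G' = 0x47 → acc = 0x4E
  'S' = 0x53 → acc = 0x1D
  'A' = 0x41 → acc = 0x5C
  ',' = 0x2C → acc = 0x70
  '1' = 0x31 → acc = 0x41
  '6' = 0x36 → acc = 0x77
  ',' = 0x2C → acc = 0x5B
  '8' = 0x38 → acc = 0x63
  ',' = 0x2C → acc = 0x4F
  '9' = 0x39 → acc = 0x76
  '1' = 0x31 → acc = 0x47
  '3' = 0x33 → acc = 0x74
  '4' = 0x34 → acc = 0x40
  ',' = 0x2C → acc = 0x6C
  '6' = 0x36 → acc = 0x5A
  '1' = 0x31 → acc = 0x6B
Checksum = 0x6B.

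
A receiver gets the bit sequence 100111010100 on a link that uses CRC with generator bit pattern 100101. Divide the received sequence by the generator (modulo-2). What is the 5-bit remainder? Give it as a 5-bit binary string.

Modulo-2 division of 100111010100 by 100101:
  pos 0: 100111 XOR 100101 = 000010
  pos 4: 100101 XOR 100101 = 000000
Remainder = 00000 (zero — the frame passes the CRC check).

00000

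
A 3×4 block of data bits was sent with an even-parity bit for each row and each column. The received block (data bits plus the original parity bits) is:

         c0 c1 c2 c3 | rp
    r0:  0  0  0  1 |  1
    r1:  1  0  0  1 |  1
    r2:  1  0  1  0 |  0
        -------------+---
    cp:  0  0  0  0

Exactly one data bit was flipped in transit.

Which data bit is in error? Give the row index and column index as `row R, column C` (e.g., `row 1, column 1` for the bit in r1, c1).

row 1, column 2

Recompute each row's even parity and compare to rp:
  r0: data parity 1, sent rp 1 → ok
  r1: data parity 0, sent rp 1 → mismatch
  r2: data parity 0, sent rp 0 → ok
Recompute each column's even parity and compare to cp:
  c0: data parity 0, sent cp 0 → ok
  c1: data parity 0, sent cp 0 → ok
  c2: data parity 1, sent cp 0 → mismatch
  c3: data parity 0, sent cp 0 → ok
Exactly one row (r1) and one column (c2) fail → the flipped bit is at their intersection.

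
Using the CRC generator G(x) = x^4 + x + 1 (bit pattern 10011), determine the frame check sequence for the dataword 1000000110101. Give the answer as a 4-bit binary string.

0010

Append 4 zeros: 10000001101010000. Divide by 10011 (XOR where the leading bit is 1):
  pos 0: 10000 XOR 10011 = 00011
  pos 3: 11001 XOR 10011 = 01010
  pos 4: 10101 XOR 10011 = 00110
  pos 6: 11001 XOR 10011 = 01010
  pos 7: 10100 XOR 10011 = 00111
  pos 9: 11110 XOR 10011 = 01101
  pos 10: 11010 XOR 10011 = 01001
  pos 11: 10010 XOR 10011 = 00001
Remainder (last 4 bits) = 0010. This is the CRC / FCS.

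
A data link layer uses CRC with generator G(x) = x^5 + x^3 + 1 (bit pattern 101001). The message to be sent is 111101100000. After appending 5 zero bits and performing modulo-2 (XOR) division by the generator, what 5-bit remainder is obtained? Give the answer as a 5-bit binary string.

Append 5 zeros: 11110110000000000. Divide by 101001 (XOR where the leading bit is 1):
  pos 0: 111101 XOR 101001 = 010100
  pos 1: 101001 XOR 101001 = 000000
Remainder (last 5 bits) = 00000. This is the CRC / FCS.

00000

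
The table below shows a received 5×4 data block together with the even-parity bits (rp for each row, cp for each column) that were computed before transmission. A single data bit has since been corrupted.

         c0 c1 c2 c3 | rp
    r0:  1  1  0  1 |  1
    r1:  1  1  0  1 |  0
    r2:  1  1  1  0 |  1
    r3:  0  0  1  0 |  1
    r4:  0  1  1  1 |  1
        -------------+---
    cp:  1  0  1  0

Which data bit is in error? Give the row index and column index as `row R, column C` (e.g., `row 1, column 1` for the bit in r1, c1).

Recompute each row's even parity and compare to rp:
  r0: data parity 1, sent rp 1 → ok
  r1: data parity 1, sent rp 0 → mismatch
  r2: data parity 1, sent rp 1 → ok
  r3: data parity 1, sent rp 1 → ok
  r4: data parity 1, sent rp 1 → ok
Recompute each column's even parity and compare to cp:
  c0: data parity 1, sent cp 1 → ok
  c1: data parity 0, sent cp 0 → ok
  c2: data parity 1, sent cp 1 → ok
  c3: data parity 1, sent cp 0 → mismatch
Exactly one row (r1) and one column (c3) fail → the flipped bit is at their intersection.

row 1, column 3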